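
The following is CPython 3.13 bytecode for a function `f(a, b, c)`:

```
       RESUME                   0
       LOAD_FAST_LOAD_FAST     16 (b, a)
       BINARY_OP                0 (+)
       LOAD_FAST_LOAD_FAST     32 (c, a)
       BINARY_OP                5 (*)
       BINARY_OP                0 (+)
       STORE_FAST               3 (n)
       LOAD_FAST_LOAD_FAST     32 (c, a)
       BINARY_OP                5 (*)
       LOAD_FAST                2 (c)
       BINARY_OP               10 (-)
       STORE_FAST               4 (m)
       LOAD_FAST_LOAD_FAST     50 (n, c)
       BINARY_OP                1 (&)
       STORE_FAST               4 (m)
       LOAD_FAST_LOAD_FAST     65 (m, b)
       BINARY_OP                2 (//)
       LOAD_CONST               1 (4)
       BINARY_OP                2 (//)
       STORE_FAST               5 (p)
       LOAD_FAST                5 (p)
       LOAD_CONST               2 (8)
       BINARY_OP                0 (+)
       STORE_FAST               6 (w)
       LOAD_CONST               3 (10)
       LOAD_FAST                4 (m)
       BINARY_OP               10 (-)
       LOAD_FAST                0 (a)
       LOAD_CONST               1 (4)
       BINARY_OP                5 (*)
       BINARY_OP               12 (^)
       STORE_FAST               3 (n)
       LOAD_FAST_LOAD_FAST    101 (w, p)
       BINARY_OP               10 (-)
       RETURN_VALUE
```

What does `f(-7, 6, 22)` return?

LOAD_FAST_LOAD_FAST b,a → push 6,-7. Stack: [6, -7]
BINARY_OP + → 6 + -7 = -1. Stack: [-1]
LOAD_FAST_LOAD_FAST c,a → push 22,-7. Stack: [-1, 22, -7]
BINARY_OP * → 22 * -7 = -154. Stack: [-1, -154]
BINARY_OP + → -1 + -154 = -155. Stack: [-155]
STORE_FAST n → n=-155. Stack: []
LOAD_FAST_LOAD_FAST c,a → push 22,-7. Stack: [22, -7]
BINARY_OP * → 22 * -7 = -154. Stack: [-154]
LOAD_FAST c → push 22. Stack: [-154, 22]
BINARY_OP - → -154 - 22 = -176. Stack: [-176]
STORE_FAST m → m=-176. Stack: []
LOAD_FAST_LOAD_FAST n,c → push -155,22. Stack: [-155, 22]
BINARY_OP & → -155 & 22 = 4. Stack: [4]
STORE_FAST m → m=4. Stack: []
LOAD_FAST_LOAD_FAST m,b → push 4,6. Stack: [4, 6]
BINARY_OP // → 4 // 6 = 0. Stack: [0]
LOAD_CONST → push 4. Stack: [0, 4]
BINARY_OP // → 0 // 4 = 0. Stack: [0]
STORE_FAST p → p=0. Stack: []
LOAD_FAST p → push 0. Stack: [0]
LOAD_CONST → push 8. Stack: [0, 8]
BINARY_OP + → 0 + 8 = 8. Stack: [8]
STORE_FAST w → w=8. Stack: []
LOAD_CONST → push 10. Stack: [10]
LOAD_FAST m → push 4. Stack: [10, 4]
BINARY_OP - → 10 - 4 = 6. Stack: [6]
LOAD_FAST a → push -7. Stack: [6, -7]
LOAD_CONST → push 4. Stack: [6, -7, 4]
BINARY_OP * → -7 * 4 = -28. Stack: [6, -28]
BINARY_OP ^ → 6 ^ -28 = -30. Stack: [-30]
STORE_FAST n → n=-30. Stack: []
LOAD_FAST_LOAD_FAST w,p → push 8,0. Stack: [8, 0]
BINARY_OP - → 8 - 0 = 8. Stack: [8]
RETURN_VALUE → return 8.

8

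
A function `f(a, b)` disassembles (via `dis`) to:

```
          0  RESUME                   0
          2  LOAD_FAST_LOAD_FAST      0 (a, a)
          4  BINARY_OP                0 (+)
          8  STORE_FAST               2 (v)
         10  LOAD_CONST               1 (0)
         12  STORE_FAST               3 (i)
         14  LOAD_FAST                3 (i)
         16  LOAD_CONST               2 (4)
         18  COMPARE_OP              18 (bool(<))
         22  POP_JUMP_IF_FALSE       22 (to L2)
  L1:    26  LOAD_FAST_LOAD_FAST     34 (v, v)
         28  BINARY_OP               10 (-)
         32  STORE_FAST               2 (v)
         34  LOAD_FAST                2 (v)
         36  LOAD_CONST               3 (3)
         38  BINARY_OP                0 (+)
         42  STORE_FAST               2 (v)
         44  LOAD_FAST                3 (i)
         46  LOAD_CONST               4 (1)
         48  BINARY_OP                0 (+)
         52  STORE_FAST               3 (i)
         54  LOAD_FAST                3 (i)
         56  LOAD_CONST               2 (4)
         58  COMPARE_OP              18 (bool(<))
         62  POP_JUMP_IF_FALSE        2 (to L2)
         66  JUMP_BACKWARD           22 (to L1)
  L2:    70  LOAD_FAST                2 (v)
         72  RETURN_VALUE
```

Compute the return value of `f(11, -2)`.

3

LOAD_FAST_LOAD_FAST a,a → push 11,11
BINARY_OP + → 11 + 11 = 22
STORE_FAST v → v=22
LOAD_CONST → push 0
STORE_FAST i → i=0
LOAD_FAST i → push 0
LOAD_CONST → push 4
COMPARE_OP bool(<) → 0 vs 4 = True
POP_JUMP_IF_FALSE → pop True; no jump
LOAD_FAST_LOAD_FAST v,v → push 22,22
BINARY_OP - → 22 - 22 = 0
STORE_FAST v → v=0
LOAD_FAST v → push 0
LOAD_CONST → push 3
BINARY_OP + → 0 + 3 = 3
STORE_FAST v → v=3
LOAD_FAST i → push 0
LOAD_CONST → push 1
BINARY_OP + → 0 + 1 = 1
STORE_FAST i → i=1
LOAD_FAST i → push 1
LOAD_CONST → push 4
COMPARE_OP bool(<) → 1 vs 4 = True
POP_JUMP_IF_FALSE → pop True; no jump
LOAD_FAST_LOAD_FAST v,v → push 3,3
BINARY_OP - → 3 - 3 = 0
STORE_FAST v → v=0
LOAD_FAST v → push 0
LOAD_CONST → push 3
BINARY_OP + → 0 + 3 = 3
STORE_FAST v → v=3
LOAD_FAST i → push 1
LOAD_CONST → push 1
BINARY_OP + → 1 + 1 = 2
STORE_FAST i → i=2
LOAD_FAST i → push 2
LOAD_CONST → push 4
COMPARE_OP bool(<) → 2 vs 4 = True
POP_JUMP_IF_FALSE → pop True; no jump
LOAD_FAST_LOAD_FAST v,v → push 3,3
BINARY_OP - → 3 - 3 = 0
STORE_FAST v → v=0
LOAD_FAST v → push 0
LOAD_CONST → push 3
BINARY_OP + → 0 + 3 = 3
STORE_FAST v → v=3
LOAD_FAST i → push 2
LOAD_CONST → push 1
BINARY_OP + → 2 + 1 = 3
STORE_FAST i → i=3
LOAD_FAST i → push 3
LOAD_CONST → push 4
COMPARE_OP bool(<) → 3 vs 4 = True
POP_JUMP_IF_FALSE → pop True; no jump
LOAD_FAST_LOAD_FAST v,v → push 3,3
BINARY_OP - → 3 - 3 = 0
STORE_FAST v → v=0
LOAD_FAST v → push 0
LOAD_CONST → push 3
BINARY_OP + → 0 + 3 = 3
STORE_FAST v → v=3
LOAD_FAST i → push 3
LOAD_CONST → push 1
BINARY_OP + → 3 + 1 = 4
STORE_FAST i → i=4
LOAD_FAST i → push 4
LOAD_CONST → push 4
COMPARE_OP bool(<) → 4 vs 4 = False
POP_JUMP_IF_FALSE → pop False; jump
LOAD_FAST v → push 3
RETURN_VALUE → return 3.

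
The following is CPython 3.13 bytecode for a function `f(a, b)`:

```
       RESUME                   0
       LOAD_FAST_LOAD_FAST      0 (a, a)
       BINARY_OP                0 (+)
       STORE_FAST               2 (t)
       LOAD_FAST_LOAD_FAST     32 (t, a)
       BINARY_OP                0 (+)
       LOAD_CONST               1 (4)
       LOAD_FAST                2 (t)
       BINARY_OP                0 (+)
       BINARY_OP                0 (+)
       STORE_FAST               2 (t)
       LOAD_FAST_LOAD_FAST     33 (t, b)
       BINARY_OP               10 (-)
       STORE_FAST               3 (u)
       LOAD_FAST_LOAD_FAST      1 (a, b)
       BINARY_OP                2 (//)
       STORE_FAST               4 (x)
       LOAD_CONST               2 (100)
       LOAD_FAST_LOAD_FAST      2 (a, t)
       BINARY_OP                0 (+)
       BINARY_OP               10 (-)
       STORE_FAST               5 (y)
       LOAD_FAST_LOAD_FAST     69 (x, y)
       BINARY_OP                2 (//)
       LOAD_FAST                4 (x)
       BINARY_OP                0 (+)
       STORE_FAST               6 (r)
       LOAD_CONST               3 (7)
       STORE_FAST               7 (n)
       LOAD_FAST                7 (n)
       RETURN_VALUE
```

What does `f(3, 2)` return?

7

LOAD_FAST_LOAD_FAST a,a → push 3,3. Stack: [3, 3]
BINARY_OP + → 3 + 3 = 6. Stack: [6]
STORE_FAST t → t=6. Stack: []
LOAD_FAST_LOAD_FAST t,a → push 6,3. Stack: [6, 3]
BINARY_OP + → 6 + 3 = 9. Stack: [9]
LOAD_CONST → push 4. Stack: [9, 4]
LOAD_FAST t → push 6. Stack: [9, 4, 6]
BINARY_OP + → 4 + 6 = 10. Stack: [9, 10]
BINARY_OP + → 9 + 10 = 19. Stack: [19]
STORE_FAST t → t=19. Stack: []
LOAD_FAST_LOAD_FAST t,b → push 19,2. Stack: [19, 2]
BINARY_OP - → 19 - 2 = 17. Stack: [17]
STORE_FAST u → u=17. Stack: []
LOAD_FAST_LOAD_FAST a,b → push 3,2. Stack: [3, 2]
BINARY_OP // → 3 // 2 = 1. Stack: [1]
STORE_FAST x → x=1. Stack: []
LOAD_CONST → push 100. Stack: [100]
LOAD_FAST_LOAD_FAST a,t → push 3,19. Stack: [100, 3, 19]
BINARY_OP + → 3 + 19 = 22. Stack: [100, 22]
BINARY_OP - → 100 - 22 = 78. Stack: [78]
STORE_FAST y → y=78. Stack: []
LOAD_FAST_LOAD_FAST x,y → push 1,78. Stack: [1, 78]
BINARY_OP // → 1 // 78 = 0. Stack: [0]
LOAD_FAST x → push 1. Stack: [0, 1]
BINARY_OP + → 0 + 1 = 1. Stack: [1]
STORE_FAST r → r=1. Stack: []
LOAD_CONST → push 7. Stack: [7]
STORE_FAST n → n=7. Stack: []
LOAD_FAST n → push 7. Stack: [7]
RETURN_VALUE → return 7.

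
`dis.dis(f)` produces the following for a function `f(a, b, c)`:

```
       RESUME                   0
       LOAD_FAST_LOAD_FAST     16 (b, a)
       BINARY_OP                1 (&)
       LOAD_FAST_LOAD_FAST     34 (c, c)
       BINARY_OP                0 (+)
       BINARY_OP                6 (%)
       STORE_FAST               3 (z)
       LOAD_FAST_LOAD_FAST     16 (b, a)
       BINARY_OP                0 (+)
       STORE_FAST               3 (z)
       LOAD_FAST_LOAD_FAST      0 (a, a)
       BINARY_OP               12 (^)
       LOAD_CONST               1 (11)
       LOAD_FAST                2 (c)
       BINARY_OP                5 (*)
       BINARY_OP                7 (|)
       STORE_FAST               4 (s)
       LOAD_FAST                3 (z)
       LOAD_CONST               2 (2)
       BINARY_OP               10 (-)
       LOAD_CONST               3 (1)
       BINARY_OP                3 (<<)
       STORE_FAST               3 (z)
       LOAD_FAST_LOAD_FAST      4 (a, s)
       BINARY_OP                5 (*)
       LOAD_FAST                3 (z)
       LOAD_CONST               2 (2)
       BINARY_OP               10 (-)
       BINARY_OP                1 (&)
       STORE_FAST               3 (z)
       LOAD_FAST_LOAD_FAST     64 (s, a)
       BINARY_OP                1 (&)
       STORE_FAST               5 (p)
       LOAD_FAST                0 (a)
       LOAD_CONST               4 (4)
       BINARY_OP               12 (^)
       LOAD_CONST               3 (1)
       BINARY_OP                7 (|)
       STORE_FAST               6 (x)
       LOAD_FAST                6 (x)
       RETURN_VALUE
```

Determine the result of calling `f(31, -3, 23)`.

27

LOAD_FAST_LOAD_FAST b,a → push -3,31. Stack: [-3, 31]
BINARY_OP & → -3 & 31 = 29. Stack: [29]
LOAD_FAST_LOAD_FAST c,c → push 23,23. Stack: [29, 23, 23]
BINARY_OP + → 23 + 23 = 46. Stack: [29, 46]
BINARY_OP % → 29 % 46 = 29. Stack: [29]
STORE_FAST z → z=29. Stack: []
LOAD_FAST_LOAD_FAST b,a → push -3,31. Stack: [-3, 31]
BINARY_OP + → -3 + 31 = 28. Stack: [28]
STORE_FAST z → z=28. Stack: []
LOAD_FAST_LOAD_FAST a,a → push 31,31. Stack: [31, 31]
BINARY_OP ^ → 31 ^ 31 = 0. Stack: [0]
LOAD_CONST → push 11. Stack: [0, 11]
LOAD_FAST c → push 23. Stack: [0, 11, 23]
BINARY_OP * → 11 * 23 = 253. Stack: [0, 253]
BINARY_OP | → 0 | 253 = 253. Stack: [253]
STORE_FAST s → s=253. Stack: []
LOAD_FAST z → push 28. Stack: [28]
LOAD_CONST → push 2. Stack: [28, 2]
BINARY_OP - → 28 - 2 = 26. Stack: [26]
LOAD_CONST → push 1. Stack: [26, 1]
BINARY_OP << → 26 << 1 = 52. Stack: [52]
STORE_FAST z → z=52. Stack: []
LOAD_FAST_LOAD_FAST a,s → push 31,253. Stack: [31, 253]
BINARY_OP * → 31 * 253 = 7843. Stack: [7843]
LOAD_FAST z → push 52. Stack: [7843, 52]
LOAD_CONST → push 2. Stack: [7843, 52, 2]
BINARY_OP - → 52 - 2 = 50. Stack: [7843, 50]
BINARY_OP & → 7843 & 50 = 34. Stack: [34]
STORE_FAST z → z=34. Stack: []
LOAD_FAST_LOAD_FAST s,a → push 253,31. Stack: [253, 31]
BINARY_OP & → 253 & 31 = 29. Stack: [29]
STORE_FAST p → p=29. Stack: []
LOAD_FAST a → push 31. Stack: [31]
LOAD_CONST → push 4. Stack: [31, 4]
BINARY_OP ^ → 31 ^ 4 = 27. Stack: [27]
LOAD_CONST → push 1. Stack: [27, 1]
BINARY_OP | → 27 | 1 = 27. Stack: [27]
STORE_FAST x → x=27. Stack: []
LOAD_FAST x → push 27. Stack: [27]
RETURN_VALUE → return 27.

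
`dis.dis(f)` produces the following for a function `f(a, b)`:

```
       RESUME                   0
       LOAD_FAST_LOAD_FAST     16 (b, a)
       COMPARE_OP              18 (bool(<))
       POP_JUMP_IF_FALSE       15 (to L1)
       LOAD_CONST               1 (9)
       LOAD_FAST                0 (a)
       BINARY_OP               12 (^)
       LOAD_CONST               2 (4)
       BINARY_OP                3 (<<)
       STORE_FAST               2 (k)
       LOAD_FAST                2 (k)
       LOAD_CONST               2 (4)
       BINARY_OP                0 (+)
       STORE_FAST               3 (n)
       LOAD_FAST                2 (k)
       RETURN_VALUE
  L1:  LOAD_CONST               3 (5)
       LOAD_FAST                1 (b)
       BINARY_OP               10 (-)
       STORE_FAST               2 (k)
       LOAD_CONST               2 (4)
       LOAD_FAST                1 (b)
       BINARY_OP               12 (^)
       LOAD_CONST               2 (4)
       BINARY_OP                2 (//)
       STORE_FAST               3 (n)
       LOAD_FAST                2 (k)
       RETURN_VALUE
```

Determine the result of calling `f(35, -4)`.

LOAD_FAST_LOAD_FAST b,a → push -4,35. Stack: [-4, 35]
COMPARE_OP bool(<) → -4 vs 35 = True. Stack: [True]
POP_JUMP_IF_FALSE → pop True; no jump. Stack: []
LOAD_CONST → push 9. Stack: [9]
LOAD_FAST a → push 35. Stack: [9, 35]
BINARY_OP ^ → 9 ^ 35 = 42. Stack: [42]
LOAD_CONST → push 4. Stack: [42, 4]
BINARY_OP << → 42 << 4 = 672. Stack: [672]
STORE_FAST k → k=672. Stack: []
LOAD_FAST k → push 672. Stack: [672]
LOAD_CONST → push 4. Stack: [672, 4]
BINARY_OP + → 672 + 4 = 676. Stack: [676]
STORE_FAST n → n=676. Stack: []
LOAD_FAST k → push 672. Stack: [672]
RETURN_VALUE → return 672.

672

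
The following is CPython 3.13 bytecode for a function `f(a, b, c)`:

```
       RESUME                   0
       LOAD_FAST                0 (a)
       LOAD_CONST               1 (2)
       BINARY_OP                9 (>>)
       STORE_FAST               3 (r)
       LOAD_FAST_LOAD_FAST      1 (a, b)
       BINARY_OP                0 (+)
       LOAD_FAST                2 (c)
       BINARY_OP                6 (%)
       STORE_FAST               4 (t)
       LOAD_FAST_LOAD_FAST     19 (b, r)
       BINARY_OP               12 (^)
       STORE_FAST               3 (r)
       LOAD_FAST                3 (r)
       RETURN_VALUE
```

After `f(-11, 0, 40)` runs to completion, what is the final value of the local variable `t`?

29

LOAD_FAST a → push -11. Stack: [-11]
LOAD_CONST → push 2. Stack: [-11, 2]
BINARY_OP >> → -11 >> 2 = -3. Stack: [-3]
STORE_FAST r → r=-3. Stack: []
LOAD_FAST_LOAD_FAST a,b → push -11,0. Stack: [-11, 0]
BINARY_OP + → -11 + 0 = -11. Stack: [-11]
LOAD_FAST c → push 40. Stack: [-11, 40]
BINARY_OP % → -11 % 40 = 29. Stack: [29]
STORE_FAST t → t=29. Stack: []
LOAD_FAST_LOAD_FAST b,r → push 0,-3. Stack: [0, -3]
BINARY_OP ^ → 0 ^ -3 = -3. Stack: [-3]
STORE_FAST r → r=-3. Stack: []
LOAD_FAST r → push -3. Stack: [-3]
RETURN_VALUE → return -3.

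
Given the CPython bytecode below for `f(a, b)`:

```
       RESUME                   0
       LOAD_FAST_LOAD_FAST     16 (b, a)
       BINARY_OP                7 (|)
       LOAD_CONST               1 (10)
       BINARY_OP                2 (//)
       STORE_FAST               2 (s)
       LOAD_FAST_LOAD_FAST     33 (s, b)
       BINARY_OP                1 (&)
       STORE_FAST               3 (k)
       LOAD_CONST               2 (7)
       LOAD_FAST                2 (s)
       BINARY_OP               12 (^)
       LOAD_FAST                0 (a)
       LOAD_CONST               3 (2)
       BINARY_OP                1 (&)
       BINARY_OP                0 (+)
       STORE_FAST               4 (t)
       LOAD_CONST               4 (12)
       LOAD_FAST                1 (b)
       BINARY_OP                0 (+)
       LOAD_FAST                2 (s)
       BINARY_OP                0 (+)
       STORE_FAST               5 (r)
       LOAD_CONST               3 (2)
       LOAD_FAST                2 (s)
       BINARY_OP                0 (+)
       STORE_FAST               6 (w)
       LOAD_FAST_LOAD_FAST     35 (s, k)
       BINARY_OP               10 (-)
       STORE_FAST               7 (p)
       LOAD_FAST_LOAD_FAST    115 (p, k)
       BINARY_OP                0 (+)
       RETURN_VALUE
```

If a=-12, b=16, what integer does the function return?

LOAD_FAST_LOAD_FAST b,a → push 16,-12. Stack: [16, -12]
BINARY_OP | → 16 | -12 = -12. Stack: [-12]
LOAD_CONST → push 10. Stack: [-12, 10]
BINARY_OP // → -12 // 10 = -2. Stack: [-2]
STORE_FAST s → s=-2. Stack: []
LOAD_FAST_LOAD_FAST s,b → push -2,16. Stack: [-2, 16]
BINARY_OP & → -2 & 16 = 16. Stack: [16]
STORE_FAST k → k=16. Stack: []
LOAD_CONST → push 7. Stack: [7]
LOAD_FAST s → push -2. Stack: [7, -2]
BINARY_OP ^ → 7 ^ -2 = -7. Stack: [-7]
LOAD_FAST a → push -12. Stack: [-7, -12]
LOAD_CONST → push 2. Stack: [-7, -12, 2]
BINARY_OP & → -12 & 2 = 0. Stack: [-7, 0]
BINARY_OP + → -7 + 0 = -7. Stack: [-7]
STORE_FAST t → t=-7. Stack: []
LOAD_CONST → push 12. Stack: [12]
LOAD_FAST b → push 16. Stack: [12, 16]
BINARY_OP + → 12 + 16 = 28. Stack: [28]
LOAD_FAST s → push -2. Stack: [28, -2]
BINARY_OP + → 28 + -2 = 26. Stack: [26]
STORE_FAST r → r=26. Stack: []
LOAD_CONST → push 2. Stack: [2]
LOAD_FAST s → push -2. Stack: [2, -2]
BINARY_OP + → 2 + -2 = 0. Stack: [0]
STORE_FAST w → w=0. Stack: []
LOAD_FAST_LOAD_FAST s,k → push -2,16. Stack: [-2, 16]
BINARY_OP - → -2 - 16 = -18. Stack: [-18]
STORE_FAST p → p=-18. Stack: []
LOAD_FAST_LOAD_FAST p,k → push -18,16. Stack: [-18, 16]
BINARY_OP + → -18 + 16 = -2. Stack: [-2]
RETURN_VALUE → return -2.

-2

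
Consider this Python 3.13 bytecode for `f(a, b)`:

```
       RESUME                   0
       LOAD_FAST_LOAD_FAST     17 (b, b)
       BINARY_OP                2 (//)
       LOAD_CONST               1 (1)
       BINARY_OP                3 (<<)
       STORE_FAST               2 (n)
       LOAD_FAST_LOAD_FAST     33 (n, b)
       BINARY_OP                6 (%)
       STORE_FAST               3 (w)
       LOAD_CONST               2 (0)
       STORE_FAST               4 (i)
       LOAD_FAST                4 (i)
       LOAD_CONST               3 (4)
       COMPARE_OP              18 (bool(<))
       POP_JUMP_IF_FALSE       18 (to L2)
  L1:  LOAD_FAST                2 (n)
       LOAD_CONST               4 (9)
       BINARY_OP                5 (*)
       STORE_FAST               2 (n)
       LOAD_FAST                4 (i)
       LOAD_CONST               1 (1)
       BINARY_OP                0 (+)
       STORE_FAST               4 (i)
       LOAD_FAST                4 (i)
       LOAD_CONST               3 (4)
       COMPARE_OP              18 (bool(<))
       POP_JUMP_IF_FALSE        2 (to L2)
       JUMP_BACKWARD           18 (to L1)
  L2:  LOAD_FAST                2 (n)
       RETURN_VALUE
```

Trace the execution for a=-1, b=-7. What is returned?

13122

LOAD_FAST_LOAD_FAST b,b → push -7,-7. Stack: [-7, -7]
BINARY_OP // → -7 // -7 = 1. Stack: [1]
LOAD_CONST → push 1. Stack: [1, 1]
BINARY_OP << → 1 << 1 = 2. Stack: [2]
STORE_FAST n → n=2. Stack: []
LOAD_FAST_LOAD_FAST n,b → push 2,-7. Stack: [2, -7]
BINARY_OP % → 2 % -7 = -5. Stack: [-5]
STORE_FAST w → w=-5. Stack: []
LOAD_CONST → push 0. Stack: [0]
STORE_FAST i → i=0. Stack: []
LOAD_FAST i → push 0. Stack: [0]
LOAD_CONST → push 4. Stack: [0, 4]
COMPARE_OP bool(<) → 0 vs 4 = True. Stack: [True]
POP_JUMP_IF_FALSE → pop True; no jump. Stack: []
LOAD_FAST n → push 2. Stack: [2]
LOAD_CONST → push 9. Stack: [2, 9]
BINARY_OP * → 2 * 9 = 18. Stack: [18]
STORE_FAST n → n=18. Stack: []
LOAD_FAST i → push 0. Stack: [0]
LOAD_CONST → push 1. Stack: [0, 1]
BINARY_OP + → 0 + 1 = 1. Stack: [1]
STORE_FAST i → i=1. Stack: []
LOAD_FAST i → push 1. Stack: [1]
LOAD_CONST → push 4. Stack: [1, 4]
COMPARE_OP bool(<) → 1 vs 4 = True. Stack: [True]
POP_JUMP_IF_FALSE → pop True; no jump. Stack: []
LOAD_FAST n → push 18. Stack: [18]
LOAD_CONST → push 9. Stack: [18, 9]
BINARY_OP * → 18 * 9 = 162. Stack: [162]
STORE_FAST n → n=162. Stack: []
LOAD_FAST i → push 1. Stack: [1]
LOAD_CONST → push 1. Stack: [1, 1]
BINARY_OP + → 1 + 1 = 2. Stack: [2]
STORE_FAST i → i=2. Stack: []
LOAD_FAST i → push 2. Stack: [2]
LOAD_CONST → push 4. Stack: [2, 4]
COMPARE_OP bool(<) → 2 vs 4 = True. Stack: [True]
POP_JUMP_IF_FALSE → pop True; no jump. Stack: []
LOAD_FAST n → push 162. Stack: [162]
LOAD_CONST → push 9. Stack: [162, 9]
BINARY_OP * → 162 * 9 = 1458. Stack: [1458]
STORE_FAST n → n=1458. Stack: []
LOAD_FAST i → push 2. Stack: [2]
LOAD_CONST → push 1. Stack: [2, 1]
BINARY_OP + → 2 + 1 = 3. Stack: [3]
STORE_FAST i → i=3. Stack: []
LOAD_FAST i → push 3. Stack: [3]
LOAD_CONST → push 4. Stack: [3, 4]
COMPARE_OP bool(<) → 3 vs 4 = True. Stack: [True]
POP_JUMP_IF_FALSE → pop True; no jump. Stack: []
LOAD_FAST n → push 1458. Stack: [1458]
LOAD_CONST → push 9. Stack: [1458, 9]
BINARY_OP * → 1458 * 9 = 13122. Stack: [13122]
STORE_FAST n → n=13122. Stack: []
LOAD_FAST i → push 3. Stack: [3]
LOAD_CONST → push 1. Stack: [3, 1]
BINARY_OP + → 3 + 1 = 4. Stack: [4]
STORE_FAST i → i=4. Stack: []
LOAD_FAST i → push 4. Stack: [4]
LOAD_CONST → push 4. Stack: [4, 4]
COMPARE_OP bool(<) → 4 vs 4 = False. Stack: [False]
POP_JUMP_IF_FALSE → pop False; jump. Stack: []
LOAD_FAST n → push 13122. Stack: [13122]
RETURN_VALUE → return 13122.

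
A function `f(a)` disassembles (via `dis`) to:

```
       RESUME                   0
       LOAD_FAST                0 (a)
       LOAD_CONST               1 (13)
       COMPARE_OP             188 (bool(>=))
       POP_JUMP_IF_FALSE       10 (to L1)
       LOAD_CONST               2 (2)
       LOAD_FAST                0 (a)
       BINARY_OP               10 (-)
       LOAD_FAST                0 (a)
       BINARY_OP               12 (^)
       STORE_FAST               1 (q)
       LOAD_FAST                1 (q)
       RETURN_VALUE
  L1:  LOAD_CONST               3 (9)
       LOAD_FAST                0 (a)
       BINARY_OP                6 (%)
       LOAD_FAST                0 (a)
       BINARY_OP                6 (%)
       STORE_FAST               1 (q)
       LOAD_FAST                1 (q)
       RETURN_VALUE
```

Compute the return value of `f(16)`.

LOAD_FAST a → push 16. Stack: [16]
LOAD_CONST → push 13. Stack: [16, 13]
COMPARE_OP bool(>=) → 16 vs 13 = True. Stack: [True]
POP_JUMP_IF_FALSE → pop True; no jump. Stack: []
LOAD_CONST → push 2. Stack: [2]
LOAD_FAST a → push 16. Stack: [2, 16]
BINARY_OP - → 2 - 16 = -14. Stack: [-14]
LOAD_FAST a → push 16. Stack: [-14, 16]
BINARY_OP ^ → -14 ^ 16 = -30. Stack: [-30]
STORE_FAST q → q=-30. Stack: []
LOAD_FAST q → push -30. Stack: [-30]
RETURN_VALUE → return -30.

-30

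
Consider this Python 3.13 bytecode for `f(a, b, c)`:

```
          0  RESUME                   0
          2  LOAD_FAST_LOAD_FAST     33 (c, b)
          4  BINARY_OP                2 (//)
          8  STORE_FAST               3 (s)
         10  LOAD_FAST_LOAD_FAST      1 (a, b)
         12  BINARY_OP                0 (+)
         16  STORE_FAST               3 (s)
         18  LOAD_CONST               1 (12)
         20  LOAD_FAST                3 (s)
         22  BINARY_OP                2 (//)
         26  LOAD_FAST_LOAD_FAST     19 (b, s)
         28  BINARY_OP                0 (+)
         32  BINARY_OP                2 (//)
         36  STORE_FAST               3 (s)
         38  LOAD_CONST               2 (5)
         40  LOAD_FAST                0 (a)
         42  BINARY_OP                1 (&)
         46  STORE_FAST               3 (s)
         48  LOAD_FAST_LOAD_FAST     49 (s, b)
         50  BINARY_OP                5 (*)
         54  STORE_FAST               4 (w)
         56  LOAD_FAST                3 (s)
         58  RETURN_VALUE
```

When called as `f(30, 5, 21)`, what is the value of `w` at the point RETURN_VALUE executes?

20

LOAD_FAST_LOAD_FAST c,b → push 21,5. Stack: [21, 5]
BINARY_OP // → 21 // 5 = 4. Stack: [4]
STORE_FAST s → s=4. Stack: []
LOAD_FAST_LOAD_FAST a,b → push 30,5. Stack: [30, 5]
BINARY_OP + → 30 + 5 = 35. Stack: [35]
STORE_FAST s → s=35. Stack: []
LOAD_CONST → push 12. Stack: [12]
LOAD_FAST s → push 35. Stack: [12, 35]
BINARY_OP // → 12 // 35 = 0. Stack: [0]
LOAD_FAST_LOAD_FAST b,s → push 5,35. Stack: [0, 5, 35]
BINARY_OP + → 5 + 35 = 40. Stack: [0, 40]
BINARY_OP // → 0 // 40 = 0. Stack: [0]
STORE_FAST s → s=0. Stack: []
LOAD_CONST → push 5. Stack: [5]
LOAD_FAST a → push 30. Stack: [5, 30]
BINARY_OP & → 5 & 30 = 4. Stack: [4]
STORE_FAST s → s=4. Stack: []
LOAD_FAST_LOAD_FAST s,b → push 4,5. Stack: [4, 5]
BINARY_OP * → 4 * 5 = 20. Stack: [20]
STORE_FAST w → w=20. Stack: []
LOAD_FAST s → push 4. Stack: [4]
RETURN_VALUE → return 4.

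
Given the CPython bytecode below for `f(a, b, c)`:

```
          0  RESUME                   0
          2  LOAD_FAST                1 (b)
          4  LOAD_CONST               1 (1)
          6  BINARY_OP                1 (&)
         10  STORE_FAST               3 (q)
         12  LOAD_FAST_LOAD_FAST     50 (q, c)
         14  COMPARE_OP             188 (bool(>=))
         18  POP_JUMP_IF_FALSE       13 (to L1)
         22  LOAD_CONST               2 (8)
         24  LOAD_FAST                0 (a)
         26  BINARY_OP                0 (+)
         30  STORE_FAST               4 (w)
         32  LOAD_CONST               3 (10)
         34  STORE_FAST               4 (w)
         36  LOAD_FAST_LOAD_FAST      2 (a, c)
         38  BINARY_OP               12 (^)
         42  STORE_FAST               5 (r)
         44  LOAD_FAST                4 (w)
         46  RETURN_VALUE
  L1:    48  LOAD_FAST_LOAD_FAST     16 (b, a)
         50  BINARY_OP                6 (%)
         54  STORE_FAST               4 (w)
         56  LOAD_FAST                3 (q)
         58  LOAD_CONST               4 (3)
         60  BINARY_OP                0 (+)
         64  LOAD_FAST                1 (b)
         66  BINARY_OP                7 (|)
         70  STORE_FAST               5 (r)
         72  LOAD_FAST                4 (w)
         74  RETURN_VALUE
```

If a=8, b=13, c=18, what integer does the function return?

5

LOAD_FAST b → push 13. Stack: [13]
LOAD_CONST → push 1. Stack: [13, 1]
BINARY_OP & → 13 & 1 = 1. Stack: [1]
STORE_FAST q → q=1. Stack: []
LOAD_FAST_LOAD_FAST q,c → push 1,18. Stack: [1, 18]
COMPARE_OP bool(>=) → 1 vs 18 = False. Stack: [False]
POP_JUMP_IF_FALSE → pop False; jump. Stack: []
LOAD_FAST_LOAD_FAST b,a → push 13,8. Stack: [13, 8]
BINARY_OP % → 13 % 8 = 5. Stack: [5]
STORE_FAST w → w=5. Stack: []
LOAD_FAST q → push 1. Stack: [1]
LOAD_CONST → push 3. Stack: [1, 3]
BINARY_OP + → 1 + 3 = 4. Stack: [4]
LOAD_FAST b → push 13. Stack: [4, 13]
BINARY_OP | → 4 | 13 = 13. Stack: [13]
STORE_FAST r → r=13. Stack: []
LOAD_FAST w → push 5. Stack: [5]
RETURN_VALUE → return 5.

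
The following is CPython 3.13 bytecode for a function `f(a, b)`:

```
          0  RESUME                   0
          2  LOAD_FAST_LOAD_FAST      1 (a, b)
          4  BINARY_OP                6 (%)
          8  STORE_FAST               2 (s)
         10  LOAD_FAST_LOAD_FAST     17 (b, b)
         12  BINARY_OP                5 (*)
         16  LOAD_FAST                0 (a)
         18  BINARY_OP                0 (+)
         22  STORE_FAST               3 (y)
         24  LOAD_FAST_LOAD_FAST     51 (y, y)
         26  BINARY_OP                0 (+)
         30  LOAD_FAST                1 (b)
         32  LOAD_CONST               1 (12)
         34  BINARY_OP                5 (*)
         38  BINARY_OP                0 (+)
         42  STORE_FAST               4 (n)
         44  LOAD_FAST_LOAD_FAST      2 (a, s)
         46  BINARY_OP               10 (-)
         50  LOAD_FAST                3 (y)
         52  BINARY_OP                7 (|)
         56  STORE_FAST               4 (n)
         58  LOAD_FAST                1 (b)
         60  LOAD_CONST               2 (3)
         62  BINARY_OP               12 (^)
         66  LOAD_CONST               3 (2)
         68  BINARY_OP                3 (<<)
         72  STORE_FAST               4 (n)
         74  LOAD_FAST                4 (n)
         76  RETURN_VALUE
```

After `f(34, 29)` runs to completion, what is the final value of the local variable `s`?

5

LOAD_FAST_LOAD_FAST a,b → push 34,29. Stack: [34, 29]
BINARY_OP % → 34 % 29 = 5. Stack: [5]
STORE_FAST s → s=5. Stack: []
LOAD_FAST_LOAD_FAST b,b → push 29,29. Stack: [29, 29]
BINARY_OP * → 29 * 29 = 841. Stack: [841]
LOAD_FAST a → push 34. Stack: [841, 34]
BINARY_OP + → 841 + 34 = 875. Stack: [875]
STORE_FAST y → y=875. Stack: []
LOAD_FAST_LOAD_FAST y,y → push 875,875. Stack: [875, 875]
BINARY_OP + → 875 + 875 = 1750. Stack: [1750]
LOAD_FAST b → push 29. Stack: [1750, 29]
LOAD_CONST → push 12. Stack: [1750, 29, 12]
BINARY_OP * → 29 * 12 = 348. Stack: [1750, 348]
BINARY_OP + → 1750 + 348 = 2098. Stack: [2098]
STORE_FAST n → n=2098. Stack: []
LOAD_FAST_LOAD_FAST a,s → push 34,5. Stack: [34, 5]
BINARY_OP - → 34 - 5 = 29. Stack: [29]
LOAD_FAST y → push 875. Stack: [29, 875]
BINARY_OP | → 29 | 875 = 895. Stack: [895]
STORE_FAST n → n=895. Stack: []
LOAD_FAST b → push 29. Stack: [29]
LOAD_CONST → push 3. Stack: [29, 3]
BINARY_OP ^ → 29 ^ 3 = 30. Stack: [30]
LOAD_CONST → push 2. Stack: [30, 2]
BINARY_OP << → 30 << 2 = 120. Stack: [120]
STORE_FAST n → n=120. Stack: []
LOAD_FAST n → push 120. Stack: [120]
RETURN_VALUE → return 120.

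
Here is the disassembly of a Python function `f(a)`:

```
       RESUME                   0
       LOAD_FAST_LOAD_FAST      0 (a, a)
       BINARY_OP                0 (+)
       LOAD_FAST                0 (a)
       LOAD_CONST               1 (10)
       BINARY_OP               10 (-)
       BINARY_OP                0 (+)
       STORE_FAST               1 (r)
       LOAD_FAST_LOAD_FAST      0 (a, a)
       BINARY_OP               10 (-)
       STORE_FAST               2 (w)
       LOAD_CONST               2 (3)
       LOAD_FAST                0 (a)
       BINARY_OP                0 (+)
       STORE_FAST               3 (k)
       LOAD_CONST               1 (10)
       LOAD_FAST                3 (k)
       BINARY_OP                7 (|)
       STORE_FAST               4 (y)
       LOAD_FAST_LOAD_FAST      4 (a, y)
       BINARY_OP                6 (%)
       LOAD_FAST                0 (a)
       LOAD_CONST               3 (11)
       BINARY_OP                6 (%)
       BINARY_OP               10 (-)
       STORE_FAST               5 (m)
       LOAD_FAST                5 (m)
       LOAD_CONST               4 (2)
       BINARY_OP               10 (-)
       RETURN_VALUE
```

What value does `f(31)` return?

20

LOAD_FAST_LOAD_FAST a,a → push 31,31. Stack: [31, 31]
BINARY_OP + → 31 + 31 = 62. Stack: [62]
LOAD_FAST a → push 31. Stack: [62, 31]
LOAD_CONST → push 10. Stack: [62, 31, 10]
BINARY_OP - → 31 - 10 = 21. Stack: [62, 21]
BINARY_OP + → 62 + 21 = 83. Stack: [83]
STORE_FAST r → r=83. Stack: []
LOAD_FAST_LOAD_FAST a,a → push 31,31. Stack: [31, 31]
BINARY_OP - → 31 - 31 = 0. Stack: [0]
STORE_FAST w → w=0. Stack: []
LOAD_CONST → push 3. Stack: [3]
LOAD_FAST a → push 31. Stack: [3, 31]
BINARY_OP + → 3 + 31 = 34. Stack: [34]
STORE_FAST k → k=34. Stack: []
LOAD_CONST → push 10. Stack: [10]
LOAD_FAST k → push 34. Stack: [10, 34]
BINARY_OP | → 10 | 34 = 42. Stack: [42]
STORE_FAST y → y=42. Stack: []
LOAD_FAST_LOAD_FAST a,y → push 31,42. Stack: [31, 42]
BINARY_OP % → 31 % 42 = 31. Stack: [31]
LOAD_FAST a → push 31. Stack: [31, 31]
LOAD_CONST → push 11. Stack: [31, 31, 11]
BINARY_OP % → 31 % 11 = 9. Stack: [31, 9]
BINARY_OP - → 31 - 9 = 22. Stack: [22]
STORE_FAST m → m=22. Stack: []
LOAD_FAST m → push 22. Stack: [22]
LOAD_CONST → push 2. Stack: [22, 2]
BINARY_OP - → 22 - 2 = 20. Stack: [20]
RETURN_VALUE → return 20.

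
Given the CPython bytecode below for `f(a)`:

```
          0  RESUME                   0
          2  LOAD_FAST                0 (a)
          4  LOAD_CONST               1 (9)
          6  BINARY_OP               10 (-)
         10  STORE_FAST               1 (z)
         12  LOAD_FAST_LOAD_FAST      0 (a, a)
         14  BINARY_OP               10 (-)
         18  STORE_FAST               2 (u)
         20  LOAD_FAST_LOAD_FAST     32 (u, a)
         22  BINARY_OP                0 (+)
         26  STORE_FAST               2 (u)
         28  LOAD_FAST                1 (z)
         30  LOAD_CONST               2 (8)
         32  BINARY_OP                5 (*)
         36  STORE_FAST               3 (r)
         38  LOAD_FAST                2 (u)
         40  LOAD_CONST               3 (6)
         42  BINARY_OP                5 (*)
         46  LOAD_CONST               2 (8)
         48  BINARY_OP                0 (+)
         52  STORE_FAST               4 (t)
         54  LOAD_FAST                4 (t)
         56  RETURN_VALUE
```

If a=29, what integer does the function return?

LOAD_FAST a → push 29. Stack: [29]
LOAD_CONST → push 9. Stack: [29, 9]
BINARY_OP - → 29 - 9 = 20. Stack: [20]
STORE_FAST z → z=20. Stack: []
LOAD_FAST_LOAD_FAST a,a → push 29,29. Stack: [29, 29]
BINARY_OP - → 29 - 29 = 0. Stack: [0]
STORE_FAST u → u=0. Stack: []
LOAD_FAST_LOAD_FAST u,a → push 0,29. Stack: [0, 29]
BINARY_OP + → 0 + 29 = 29. Stack: [29]
STORE_FAST u → u=29. Stack: []
LOAD_FAST z → push 20. Stack: [20]
LOAD_CONST → push 8. Stack: [20, 8]
BINARY_OP * → 20 * 8 = 160. Stack: [160]
STORE_FAST r → r=160. Stack: []
LOAD_FAST u → push 29. Stack: [29]
LOAD_CONST → push 6. Stack: [29, 6]
BINARY_OP * → 29 * 6 = 174. Stack: [174]
LOAD_CONST → push 8. Stack: [174, 8]
BINARY_OP + → 174 + 8 = 182. Stack: [182]
STORE_FAST t → t=182. Stack: []
LOAD_FAST t → push 182. Stack: [182]
RETURN_VALUE → return 182.

182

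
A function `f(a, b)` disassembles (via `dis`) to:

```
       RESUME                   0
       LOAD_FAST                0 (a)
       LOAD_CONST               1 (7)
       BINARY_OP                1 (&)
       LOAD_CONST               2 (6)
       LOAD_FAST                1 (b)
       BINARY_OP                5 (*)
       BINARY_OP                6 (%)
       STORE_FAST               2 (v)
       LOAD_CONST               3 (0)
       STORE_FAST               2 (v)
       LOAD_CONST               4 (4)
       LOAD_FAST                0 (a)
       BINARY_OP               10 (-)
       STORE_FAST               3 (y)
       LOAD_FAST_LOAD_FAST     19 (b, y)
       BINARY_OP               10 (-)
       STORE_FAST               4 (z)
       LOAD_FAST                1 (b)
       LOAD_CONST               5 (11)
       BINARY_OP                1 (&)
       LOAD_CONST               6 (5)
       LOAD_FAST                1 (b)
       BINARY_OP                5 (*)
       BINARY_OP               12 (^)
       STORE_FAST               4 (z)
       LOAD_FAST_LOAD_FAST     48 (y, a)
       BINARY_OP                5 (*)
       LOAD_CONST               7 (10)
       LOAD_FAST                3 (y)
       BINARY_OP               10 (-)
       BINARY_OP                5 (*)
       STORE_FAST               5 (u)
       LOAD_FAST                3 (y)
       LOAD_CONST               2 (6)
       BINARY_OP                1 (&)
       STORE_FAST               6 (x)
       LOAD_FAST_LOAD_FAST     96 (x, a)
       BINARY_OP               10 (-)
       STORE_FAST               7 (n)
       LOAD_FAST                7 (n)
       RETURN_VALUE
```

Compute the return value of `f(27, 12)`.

LOAD_FAST a → push 27. Stack: [27]
LOAD_CONST → push 7. Stack: [27, 7]
BINARY_OP & → 27 & 7 = 3. Stack: [3]
LOAD_CONST → push 6. Stack: [3, 6]
LOAD_FAST b → push 12. Stack: [3, 6, 12]
BINARY_OP * → 6 * 12 = 72. Stack: [3, 72]
BINARY_OP % → 3 % 72 = 3. Stack: [3]
STORE_FAST v → v=3. Stack: []
LOAD_CONST → push 0. Stack: [0]
STORE_FAST v → v=0. Stack: []
LOAD_CONST → push 4. Stack: [4]
LOAD_FAST a → push 27. Stack: [4, 27]
BINARY_OP - → 4 - 27 = -23. Stack: [-23]
STORE_FAST y → y=-23. Stack: []
LOAD_FAST_LOAD_FAST b,y → push 12,-23. Stack: [12, -23]
BINARY_OP - → 12 - -23 = 35. Stack: [35]
STORE_FAST z → z=35. Stack: []
LOAD_FAST b → push 12. Stack: [12]
LOAD_CONST → push 11. Stack: [12, 11]
BINARY_OP & → 12 & 11 = 8. Stack: [8]
LOAD_CONST → push 5. Stack: [8, 5]
LOAD_FAST b → push 12. Stack: [8, 5, 12]
BINARY_OP * → 5 * 12 = 60. Stack: [8, 60]
BINARY_OP ^ → 8 ^ 60 = 52. Stack: [52]
STORE_FAST z → z=52. Stack: []
LOAD_FAST_LOAD_FAST y,a → push -23,27. Stack: [-23, 27]
BINARY_OP * → -23 * 27 = -621. Stack: [-621]
LOAD_CONST → push 10. Stack: [-621, 10]
LOAD_FAST y → push -23. Stack: [-621, 10, -23]
BINARY_OP - → 10 - -23 = 33. Stack: [-621, 33]
BINARY_OP * → -621 * 33 = -20493. Stack: [-20493]
STORE_FAST u → u=-20493. Stack: []
LOAD_FAST y → push -23. Stack: [-23]
LOAD_CONST → push 6. Stack: [-23, 6]
BINARY_OP & → -23 & 6 = 0. Stack: [0]
STORE_FAST x → x=0. Stack: []
LOAD_FAST_LOAD_FAST x,a → push 0,27. Stack: [0, 27]
BINARY_OP - → 0 - 27 = -27. Stack: [-27]
STORE_FAST n → n=-27. Stack: []
LOAD_FAST n → push -27. Stack: [-27]
RETURN_VALUE → return -27.

-27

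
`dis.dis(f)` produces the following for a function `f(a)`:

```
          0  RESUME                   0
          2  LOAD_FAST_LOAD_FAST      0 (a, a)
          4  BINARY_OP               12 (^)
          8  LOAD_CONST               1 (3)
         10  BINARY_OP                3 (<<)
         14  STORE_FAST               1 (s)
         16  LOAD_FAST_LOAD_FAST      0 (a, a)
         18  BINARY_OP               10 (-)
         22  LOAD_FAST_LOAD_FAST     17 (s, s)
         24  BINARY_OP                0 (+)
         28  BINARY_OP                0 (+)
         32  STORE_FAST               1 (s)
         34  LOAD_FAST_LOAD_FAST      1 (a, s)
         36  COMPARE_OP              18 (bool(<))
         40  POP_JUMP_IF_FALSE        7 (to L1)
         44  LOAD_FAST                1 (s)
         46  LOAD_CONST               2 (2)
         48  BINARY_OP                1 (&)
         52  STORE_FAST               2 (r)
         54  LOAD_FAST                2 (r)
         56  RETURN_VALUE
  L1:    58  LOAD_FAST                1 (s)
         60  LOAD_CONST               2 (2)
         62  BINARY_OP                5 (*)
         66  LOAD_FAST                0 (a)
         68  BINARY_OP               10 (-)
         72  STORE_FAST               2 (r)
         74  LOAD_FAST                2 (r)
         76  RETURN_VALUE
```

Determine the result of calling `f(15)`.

-15

LOAD_FAST_LOAD_FAST a,a → push 15,15. Stack: [15, 15]
BINARY_OP ^ → 15 ^ 15 = 0. Stack: [0]
LOAD_CONST → push 3. Stack: [0, 3]
BINARY_OP << → 0 << 3 = 0. Stack: [0]
STORE_FAST s → s=0. Stack: []
LOAD_FAST_LOAD_FAST a,a → push 15,15. Stack: [15, 15]
BINARY_OP - → 15 - 15 = 0. Stack: [0]
LOAD_FAST_LOAD_FAST s,s → push 0,0. Stack: [0, 0, 0]
BINARY_OP + → 0 + 0 = 0. Stack: [0, 0]
BINARY_OP + → 0 + 0 = 0. Stack: [0]
STORE_FAST s → s=0. Stack: []
LOAD_FAST_LOAD_FAST a,s → push 15,0. Stack: [15, 0]
COMPARE_OP bool(<) → 15 vs 0 = False. Stack: [False]
POP_JUMP_IF_FALSE → pop False; jump. Stack: []
LOAD_FAST s → push 0. Stack: [0]
LOAD_CONST → push 2. Stack: [0, 2]
BINARY_OP * → 0 * 2 = 0. Stack: [0]
LOAD_FAST a → push 15. Stack: [0, 15]
BINARY_OP - → 0 - 15 = -15. Stack: [-15]
STORE_FAST r → r=-15. Stack: []
LOAD_FAST r → push -15. Stack: [-15]
RETURN_VALUE → return -15.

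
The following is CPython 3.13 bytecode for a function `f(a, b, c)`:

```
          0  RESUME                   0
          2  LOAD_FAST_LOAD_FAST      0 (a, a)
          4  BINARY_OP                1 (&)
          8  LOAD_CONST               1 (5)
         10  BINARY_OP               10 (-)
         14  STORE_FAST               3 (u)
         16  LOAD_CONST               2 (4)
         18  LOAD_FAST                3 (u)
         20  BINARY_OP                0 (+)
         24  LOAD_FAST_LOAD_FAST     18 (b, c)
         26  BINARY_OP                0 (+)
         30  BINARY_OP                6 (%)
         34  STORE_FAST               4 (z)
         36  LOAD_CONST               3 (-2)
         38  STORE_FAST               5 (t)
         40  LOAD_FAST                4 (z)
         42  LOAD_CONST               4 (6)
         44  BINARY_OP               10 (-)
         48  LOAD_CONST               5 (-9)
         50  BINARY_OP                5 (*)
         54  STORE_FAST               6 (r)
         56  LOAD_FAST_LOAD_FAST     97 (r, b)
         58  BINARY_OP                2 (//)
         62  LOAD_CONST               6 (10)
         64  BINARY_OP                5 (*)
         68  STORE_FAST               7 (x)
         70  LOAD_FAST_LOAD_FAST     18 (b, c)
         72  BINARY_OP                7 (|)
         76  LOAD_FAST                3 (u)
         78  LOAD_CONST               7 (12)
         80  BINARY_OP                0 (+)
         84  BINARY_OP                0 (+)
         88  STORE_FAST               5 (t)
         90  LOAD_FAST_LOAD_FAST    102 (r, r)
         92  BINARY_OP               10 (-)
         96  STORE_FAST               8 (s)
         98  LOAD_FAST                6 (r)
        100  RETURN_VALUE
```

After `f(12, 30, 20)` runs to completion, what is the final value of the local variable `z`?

11

LOAD_FAST_LOAD_FAST a,a → push 12,12. Stack: [12, 12]
BINARY_OP & → 12 & 12 = 12. Stack: [12]
LOAD_CONST → push 5. Stack: [12, 5]
BINARY_OP - → 12 - 5 = 7. Stack: [7]
STORE_FAST u → u=7. Stack: []
LOAD_CONST → push 4. Stack: [4]
LOAD_FAST u → push 7. Stack: [4, 7]
BINARY_OP + → 4 + 7 = 11. Stack: [11]
LOAD_FAST_LOAD_FAST b,c → push 30,20. Stack: [11, 30, 20]
BINARY_OP + → 30 + 20 = 50. Stack: [11, 50]
BINARY_OP % → 11 % 50 = 11. Stack: [11]
STORE_FAST z → z=11. Stack: []
LOAD_CONST → push -2. Stack: [-2]
STORE_FAST t → t=-2. Stack: []
LOAD_FAST z → push 11. Stack: [11]
LOAD_CONST → push 6. Stack: [11, 6]
BINARY_OP - → 11 - 6 = 5. Stack: [5]
LOAD_CONST → push -9. Stack: [5, -9]
BINARY_OP * → 5 * -9 = -45. Stack: [-45]
STORE_FAST r → r=-45. Stack: []
LOAD_FAST_LOAD_FAST r,b → push -45,30. Stack: [-45, 30]
BINARY_OP // → -45 // 30 = -2. Stack: [-2]
LOAD_CONST → push 10. Stack: [-2, 10]
BINARY_OP * → -2 * 10 = -20. Stack: [-20]
STORE_FAST x → x=-20. Stack: []
LOAD_FAST_LOAD_FAST b,c → push 30,20. Stack: [30, 20]
BINARY_OP | → 30 | 20 = 30. Stack: [30]
LOAD_FAST u → push 7. Stack: [30, 7]
LOAD_CONST → push 12. Stack: [30, 7, 12]
BINARY_OP + → 7 + 12 = 19. Stack: [30, 19]
BINARY_OP + → 30 + 19 = 49. Stack: [49]
STORE_FAST t → t=49. Stack: []
LOAD_FAST_LOAD_FAST r,r → push -45,-45. Stack: [-45, -45]
BINARY_OP - → -45 - -45 = 0. Stack: [0]
STORE_FAST s → s=0. Stack: []
LOAD_FAST r → push -45. Stack: [-45]
RETURN_VALUE → return -45.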